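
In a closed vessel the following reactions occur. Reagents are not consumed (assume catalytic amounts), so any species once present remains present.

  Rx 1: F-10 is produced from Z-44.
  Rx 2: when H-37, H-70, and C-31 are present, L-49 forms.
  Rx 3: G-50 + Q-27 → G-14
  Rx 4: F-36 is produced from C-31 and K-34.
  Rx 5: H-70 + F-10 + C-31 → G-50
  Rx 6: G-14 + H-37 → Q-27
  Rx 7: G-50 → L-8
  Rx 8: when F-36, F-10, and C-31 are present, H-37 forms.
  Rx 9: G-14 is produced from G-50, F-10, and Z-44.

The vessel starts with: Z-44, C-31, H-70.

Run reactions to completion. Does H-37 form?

H-37 would need F-36, F-10, and C-31 (Rx 8), but F-36 never forms.

No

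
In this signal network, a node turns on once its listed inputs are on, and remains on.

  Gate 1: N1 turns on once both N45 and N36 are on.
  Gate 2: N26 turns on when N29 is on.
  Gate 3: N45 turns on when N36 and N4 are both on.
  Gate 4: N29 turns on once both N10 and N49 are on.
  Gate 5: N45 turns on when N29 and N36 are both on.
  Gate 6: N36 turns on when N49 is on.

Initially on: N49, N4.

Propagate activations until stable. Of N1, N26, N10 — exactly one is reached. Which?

N49 is on, so N36 turns on (Gate 6).
N36 and N4 are on, so N45 turns on (Gate 3).
Gate 1: N45 and N36 on → N1 on.
No rule produces N10, and it is not given. N26 would need N29 (Gate 2), but N29 never turns on.

N1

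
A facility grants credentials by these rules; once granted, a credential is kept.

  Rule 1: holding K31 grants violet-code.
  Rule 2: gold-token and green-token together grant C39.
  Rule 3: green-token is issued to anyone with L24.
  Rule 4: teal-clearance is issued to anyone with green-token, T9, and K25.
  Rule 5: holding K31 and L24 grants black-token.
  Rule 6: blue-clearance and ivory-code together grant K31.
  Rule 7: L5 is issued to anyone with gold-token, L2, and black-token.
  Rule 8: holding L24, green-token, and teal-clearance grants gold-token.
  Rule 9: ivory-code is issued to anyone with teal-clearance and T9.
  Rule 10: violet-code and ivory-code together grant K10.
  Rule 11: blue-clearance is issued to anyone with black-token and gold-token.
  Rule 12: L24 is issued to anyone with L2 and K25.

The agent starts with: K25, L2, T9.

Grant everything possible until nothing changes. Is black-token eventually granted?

No

black-token would need K31 and L24 (Rule 5), but K31 is never granted.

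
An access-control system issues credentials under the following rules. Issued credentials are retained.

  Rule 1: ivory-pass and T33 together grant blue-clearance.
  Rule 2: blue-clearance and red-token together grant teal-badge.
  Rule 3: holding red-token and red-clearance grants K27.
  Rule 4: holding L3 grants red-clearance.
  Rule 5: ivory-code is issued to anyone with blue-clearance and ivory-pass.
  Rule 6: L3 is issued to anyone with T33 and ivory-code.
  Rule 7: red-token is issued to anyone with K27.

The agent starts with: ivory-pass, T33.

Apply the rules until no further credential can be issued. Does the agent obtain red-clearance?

Yes

Holding ivory-pass and T33 grants blue-clearance (Rule 1).
Holding blue-clearance and ivory-pass grants ivory-code (Rule 5).
Holding T33 and ivory-code grants L3 (Rule 6).
Holding L3 grants red-clearance (Rule 4).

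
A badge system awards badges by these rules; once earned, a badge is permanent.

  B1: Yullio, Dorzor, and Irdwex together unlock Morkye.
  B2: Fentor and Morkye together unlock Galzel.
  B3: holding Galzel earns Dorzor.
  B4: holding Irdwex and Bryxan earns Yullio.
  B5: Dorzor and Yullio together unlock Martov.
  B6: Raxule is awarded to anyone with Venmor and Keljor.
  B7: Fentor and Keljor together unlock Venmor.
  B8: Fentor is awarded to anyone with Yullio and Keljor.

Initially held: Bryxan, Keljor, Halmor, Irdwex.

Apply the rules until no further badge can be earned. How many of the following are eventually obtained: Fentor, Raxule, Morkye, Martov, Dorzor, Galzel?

2

With Irdwex and Bryxan, Yullio is earned (B4).
With Yullio and Keljor, Fentor is earned (B8).
With Fentor and Keljor, Venmor is earned (B7).
With Venmor and Keljor, Raxule is earned (B6).
Fentor: reached.
Raxule: reached.
Morkye would need Yullio, Dorzor, and Irdwex (B1), but Dorzor is never earned.
Martov would need Dorzor and Yullio (B5), but Dorzor is never earned.
Dorzor would need Galzel (B3), but Galzel is never earned.
Galzel would need Fentor and Morkye (B2), but Morkye is never earned.
Reached: Fentor and Raxule — 2 of the 6.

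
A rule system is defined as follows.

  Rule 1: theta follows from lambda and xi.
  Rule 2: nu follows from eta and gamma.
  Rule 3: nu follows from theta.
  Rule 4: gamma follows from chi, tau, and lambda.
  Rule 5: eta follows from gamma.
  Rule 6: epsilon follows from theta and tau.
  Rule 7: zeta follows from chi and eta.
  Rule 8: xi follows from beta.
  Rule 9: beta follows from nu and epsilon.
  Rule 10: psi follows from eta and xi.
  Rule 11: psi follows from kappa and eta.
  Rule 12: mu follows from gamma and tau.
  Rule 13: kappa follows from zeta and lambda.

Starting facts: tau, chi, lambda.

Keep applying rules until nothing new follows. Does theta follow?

theta would need lambda and xi (Rule 1), but xi is never established.

No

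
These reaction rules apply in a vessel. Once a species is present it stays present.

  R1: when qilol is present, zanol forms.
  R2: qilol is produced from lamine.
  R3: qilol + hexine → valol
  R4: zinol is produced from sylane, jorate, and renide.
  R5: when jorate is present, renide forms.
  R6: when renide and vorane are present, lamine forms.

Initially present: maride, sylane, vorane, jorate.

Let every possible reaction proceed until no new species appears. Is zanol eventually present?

jorate present → renide forms (R5).
renide and vorane present → lamine forms (R6).
lamine present → qilol forms (R2).
qilol present → zanol forms (R1).

Yes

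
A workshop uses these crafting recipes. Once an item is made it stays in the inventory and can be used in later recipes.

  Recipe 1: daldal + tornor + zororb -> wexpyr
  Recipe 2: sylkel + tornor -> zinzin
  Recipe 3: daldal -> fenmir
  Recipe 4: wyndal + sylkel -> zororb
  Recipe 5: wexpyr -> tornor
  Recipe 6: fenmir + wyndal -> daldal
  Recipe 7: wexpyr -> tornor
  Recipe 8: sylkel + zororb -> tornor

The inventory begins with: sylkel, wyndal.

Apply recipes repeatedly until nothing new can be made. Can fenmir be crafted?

fenmir would need daldal (Recipe 3), but daldal is never obtained.

No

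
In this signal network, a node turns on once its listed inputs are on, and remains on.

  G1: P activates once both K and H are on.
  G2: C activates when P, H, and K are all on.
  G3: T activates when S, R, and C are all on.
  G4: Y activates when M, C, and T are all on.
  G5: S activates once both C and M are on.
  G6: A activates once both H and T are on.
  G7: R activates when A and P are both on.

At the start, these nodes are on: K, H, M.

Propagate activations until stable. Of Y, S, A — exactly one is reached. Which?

S

G1: K and H on → P on.
P, H, and K are on, so C activates (G2).
G5: C and M on → S on.
A would need H and T (G6), but T never turns on. Y would need M, C, and T (G4), but T never turns on.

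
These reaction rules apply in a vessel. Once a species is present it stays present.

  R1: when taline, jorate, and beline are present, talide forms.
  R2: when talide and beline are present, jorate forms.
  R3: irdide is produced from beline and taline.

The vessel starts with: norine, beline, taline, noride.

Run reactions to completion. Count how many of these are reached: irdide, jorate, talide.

beline and taline present → irdide forms (R3).
irdide: reached.
jorate would need talide and beline (R2), but talide never forms.
talide would need taline, jorate, and beline (R1), but jorate never forms.
Reached: irdide — 1 of the 3.

1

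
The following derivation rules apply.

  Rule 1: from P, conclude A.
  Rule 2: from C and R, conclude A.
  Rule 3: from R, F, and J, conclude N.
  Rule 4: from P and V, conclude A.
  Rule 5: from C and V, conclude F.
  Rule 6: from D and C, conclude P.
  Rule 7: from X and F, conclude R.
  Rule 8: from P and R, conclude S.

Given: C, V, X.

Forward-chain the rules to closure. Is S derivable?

No

S would need P and R (Rule 8), but P is never established.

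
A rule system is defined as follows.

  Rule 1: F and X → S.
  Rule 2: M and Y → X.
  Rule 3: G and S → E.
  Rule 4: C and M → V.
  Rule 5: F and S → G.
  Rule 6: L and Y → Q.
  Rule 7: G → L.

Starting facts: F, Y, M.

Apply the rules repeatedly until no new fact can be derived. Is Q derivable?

Yes

From M and Y, Rule 2 gives X.
From F and X, Rule 1 gives S.
From F and S, Rule 5 gives G.
From G, Rule 7 gives L.
From L and Y, Rule 6 gives Q.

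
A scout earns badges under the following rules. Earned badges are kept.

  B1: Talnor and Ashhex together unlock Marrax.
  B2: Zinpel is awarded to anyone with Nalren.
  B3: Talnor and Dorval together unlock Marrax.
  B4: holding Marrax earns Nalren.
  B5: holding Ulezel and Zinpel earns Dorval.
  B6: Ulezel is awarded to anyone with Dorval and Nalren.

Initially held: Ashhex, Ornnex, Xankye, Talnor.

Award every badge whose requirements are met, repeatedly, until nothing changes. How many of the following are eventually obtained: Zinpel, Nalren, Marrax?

With Talnor and Ashhex, Marrax is earned (B1).
With Marrax, Nalren is earned (B4).
With Nalren, Zinpel is earned (B2).
Zinpel: reached.
Nalren: reached.
Marrax: reached.
All 3 are reached.

3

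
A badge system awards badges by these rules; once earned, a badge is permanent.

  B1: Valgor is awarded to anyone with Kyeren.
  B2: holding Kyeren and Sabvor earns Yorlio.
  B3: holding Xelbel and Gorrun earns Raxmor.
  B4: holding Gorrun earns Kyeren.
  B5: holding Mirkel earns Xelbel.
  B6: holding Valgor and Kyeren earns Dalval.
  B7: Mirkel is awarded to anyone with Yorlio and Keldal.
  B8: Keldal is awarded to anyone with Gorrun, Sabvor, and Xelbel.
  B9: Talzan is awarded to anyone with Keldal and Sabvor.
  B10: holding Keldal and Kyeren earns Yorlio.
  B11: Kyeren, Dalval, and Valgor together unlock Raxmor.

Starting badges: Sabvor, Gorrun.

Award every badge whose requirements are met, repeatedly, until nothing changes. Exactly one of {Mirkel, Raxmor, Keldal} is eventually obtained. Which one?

Raxmor

With Gorrun, Kyeren is earned (B4).
With Kyeren, Valgor is earned (B1).
With Valgor and Kyeren, Dalval is earned (B6).
With Kyeren, Dalval, and Valgor, Raxmor is earned (B11).
Keldal would need Gorrun, Sabvor, and Xelbel (B8), but Xelbel is never earned. Mirkel would need Yorlio and Keldal (B7), but Keldal is never earned.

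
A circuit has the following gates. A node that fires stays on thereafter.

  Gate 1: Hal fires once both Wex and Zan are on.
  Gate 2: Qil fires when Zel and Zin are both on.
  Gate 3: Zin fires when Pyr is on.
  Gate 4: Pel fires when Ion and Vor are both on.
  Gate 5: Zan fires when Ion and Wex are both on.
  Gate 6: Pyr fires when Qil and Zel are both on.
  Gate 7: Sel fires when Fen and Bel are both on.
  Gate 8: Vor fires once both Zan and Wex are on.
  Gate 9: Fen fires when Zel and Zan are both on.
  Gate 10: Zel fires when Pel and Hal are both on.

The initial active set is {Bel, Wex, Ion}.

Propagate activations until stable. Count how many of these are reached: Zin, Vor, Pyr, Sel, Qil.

2

Ion and Wex are on, so Zan fires (Gate 5).
Gate 1: Wex and Zan on → Hal on.
Zan and Wex are on, so Vor fires (Gate 8).
Ion and Vor are on, so Pel fires (Gate 4).
Pel and Hal are on, so Zel fires (Gate 10).
Gate 9: Zel and Zan on → Fen on.
Fen and Bel are on, so Sel fires (Gate 7).
Zin would need Pyr (Gate 3), but Pyr never turns on.
Vor: reached.
Pyr would need Qil and Zel (Gate 6), but Qil never turns on.
Sel: reached.
Qil would need Zel and Zin (Gate 2), but Zin never turns on.
Reached: Vor and Sel — 2 of the 5.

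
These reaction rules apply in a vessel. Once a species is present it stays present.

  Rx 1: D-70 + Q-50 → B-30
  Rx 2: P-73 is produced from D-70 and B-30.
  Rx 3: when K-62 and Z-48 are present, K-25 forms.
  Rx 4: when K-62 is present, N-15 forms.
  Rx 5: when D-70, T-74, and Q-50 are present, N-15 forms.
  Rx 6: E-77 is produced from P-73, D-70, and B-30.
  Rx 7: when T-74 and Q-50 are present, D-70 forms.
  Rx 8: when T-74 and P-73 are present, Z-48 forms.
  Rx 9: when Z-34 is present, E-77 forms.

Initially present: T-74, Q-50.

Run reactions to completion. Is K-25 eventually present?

No

K-25 would need K-62 and Z-48 (Rx 3), but K-62 never forms.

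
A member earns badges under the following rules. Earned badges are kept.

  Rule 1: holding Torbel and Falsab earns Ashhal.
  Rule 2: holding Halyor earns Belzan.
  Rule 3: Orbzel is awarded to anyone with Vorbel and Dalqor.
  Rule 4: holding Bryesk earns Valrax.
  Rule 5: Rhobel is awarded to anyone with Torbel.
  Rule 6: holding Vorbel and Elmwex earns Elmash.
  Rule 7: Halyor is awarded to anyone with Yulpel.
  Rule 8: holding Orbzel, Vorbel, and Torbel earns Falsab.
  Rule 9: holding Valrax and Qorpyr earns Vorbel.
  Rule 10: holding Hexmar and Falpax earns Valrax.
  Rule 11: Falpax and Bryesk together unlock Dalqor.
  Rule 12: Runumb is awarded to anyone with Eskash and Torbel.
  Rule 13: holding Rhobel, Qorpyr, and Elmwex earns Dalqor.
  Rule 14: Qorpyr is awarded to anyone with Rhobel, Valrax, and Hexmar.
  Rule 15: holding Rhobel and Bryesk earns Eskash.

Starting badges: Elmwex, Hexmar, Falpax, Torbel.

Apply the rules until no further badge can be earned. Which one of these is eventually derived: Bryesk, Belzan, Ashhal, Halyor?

Ashhal

With Torbel, Rhobel is earned (Rule 5).
With Hexmar and Falpax, Valrax is earned (Rule 10).
With Rhobel, Valrax, and Hexmar, Qorpyr is earned (Rule 14).
With Rhobel, Qorpyr, and Elmwex, Dalqor is earned (Rule 13).
With Valrax and Qorpyr, Vorbel is earned (Rule 9).
With Vorbel and Dalqor, Orbzel is earned (Rule 3).
With Orbzel, Vorbel, and Torbel, Falsab is earned (Rule 8).
With Torbel and Falsab, Ashhal is earned (Rule 1).
No rule produces Bryesk, and it is not given. Belzan would need Halyor (Rule 2), but Halyor is never earned. Halyor would need Yulpel (Rule 7), but Yulpel is never earned.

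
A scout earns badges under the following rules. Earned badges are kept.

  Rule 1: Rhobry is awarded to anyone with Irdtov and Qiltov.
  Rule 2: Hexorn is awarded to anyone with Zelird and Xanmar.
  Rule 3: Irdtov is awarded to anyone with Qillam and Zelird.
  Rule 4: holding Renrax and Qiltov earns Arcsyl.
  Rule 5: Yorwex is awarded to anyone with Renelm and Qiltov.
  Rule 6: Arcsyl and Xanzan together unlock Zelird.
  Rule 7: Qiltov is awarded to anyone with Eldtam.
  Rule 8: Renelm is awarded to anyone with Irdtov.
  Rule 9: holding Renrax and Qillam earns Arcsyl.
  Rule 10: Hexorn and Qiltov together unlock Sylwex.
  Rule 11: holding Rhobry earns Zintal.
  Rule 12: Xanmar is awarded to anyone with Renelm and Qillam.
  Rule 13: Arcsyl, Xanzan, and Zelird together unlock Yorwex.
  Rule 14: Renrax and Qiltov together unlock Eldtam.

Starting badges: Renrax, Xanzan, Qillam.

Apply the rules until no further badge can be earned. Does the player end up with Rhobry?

Rhobry would need Irdtov and Qiltov (Rule 1), but Qiltov is never earned.

No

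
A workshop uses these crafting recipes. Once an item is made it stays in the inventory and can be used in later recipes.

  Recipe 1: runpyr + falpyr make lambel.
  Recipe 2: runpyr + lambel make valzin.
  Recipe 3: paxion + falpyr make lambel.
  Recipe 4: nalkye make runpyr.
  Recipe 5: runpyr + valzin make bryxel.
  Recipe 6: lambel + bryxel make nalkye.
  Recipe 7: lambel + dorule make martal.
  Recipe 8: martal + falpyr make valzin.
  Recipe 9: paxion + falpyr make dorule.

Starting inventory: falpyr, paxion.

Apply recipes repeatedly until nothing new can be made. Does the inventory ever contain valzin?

Using Recipe 3, paxion and falpyr make lambel.
paxion + falpyr → dorule (Recipe 9).
lambel + dorule → martal (Recipe 7).
Using Recipe 8, martal and falpyr make valzin.

Yes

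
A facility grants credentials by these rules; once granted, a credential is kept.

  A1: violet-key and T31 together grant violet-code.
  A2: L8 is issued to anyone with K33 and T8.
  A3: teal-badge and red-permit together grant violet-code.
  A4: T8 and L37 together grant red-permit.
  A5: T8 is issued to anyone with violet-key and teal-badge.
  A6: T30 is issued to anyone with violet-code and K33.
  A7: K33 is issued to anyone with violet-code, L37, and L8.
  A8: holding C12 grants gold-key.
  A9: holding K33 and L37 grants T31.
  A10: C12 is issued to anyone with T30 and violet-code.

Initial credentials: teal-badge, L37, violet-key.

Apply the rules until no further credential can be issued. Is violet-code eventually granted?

Yes

Holding violet-key and teal-badge grants T8 (A5).
Holding T8 and L37 grants red-permit (A4).
Holding teal-badge and red-permit grants violet-code (A3).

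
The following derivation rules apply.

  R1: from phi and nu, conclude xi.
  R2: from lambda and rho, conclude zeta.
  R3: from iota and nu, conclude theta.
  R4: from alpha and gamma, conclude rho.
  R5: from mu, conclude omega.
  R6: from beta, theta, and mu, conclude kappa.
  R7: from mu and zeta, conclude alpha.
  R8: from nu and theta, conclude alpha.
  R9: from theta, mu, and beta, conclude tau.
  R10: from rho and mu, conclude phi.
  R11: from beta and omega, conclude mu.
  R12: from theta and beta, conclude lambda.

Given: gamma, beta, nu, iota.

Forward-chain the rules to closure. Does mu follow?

mu would need beta and omega (R11), but omega is never established.

No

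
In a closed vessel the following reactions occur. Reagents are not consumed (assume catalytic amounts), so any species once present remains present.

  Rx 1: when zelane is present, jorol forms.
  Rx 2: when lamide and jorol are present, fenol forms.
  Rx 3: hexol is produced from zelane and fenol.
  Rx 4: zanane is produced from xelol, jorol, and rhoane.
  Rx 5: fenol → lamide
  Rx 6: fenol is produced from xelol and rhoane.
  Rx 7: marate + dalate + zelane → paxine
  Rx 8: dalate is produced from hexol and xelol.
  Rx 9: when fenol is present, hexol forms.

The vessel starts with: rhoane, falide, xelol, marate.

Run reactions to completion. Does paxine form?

No

paxine would need marate, dalate, and zelane (Rx 7), but zelane never forms.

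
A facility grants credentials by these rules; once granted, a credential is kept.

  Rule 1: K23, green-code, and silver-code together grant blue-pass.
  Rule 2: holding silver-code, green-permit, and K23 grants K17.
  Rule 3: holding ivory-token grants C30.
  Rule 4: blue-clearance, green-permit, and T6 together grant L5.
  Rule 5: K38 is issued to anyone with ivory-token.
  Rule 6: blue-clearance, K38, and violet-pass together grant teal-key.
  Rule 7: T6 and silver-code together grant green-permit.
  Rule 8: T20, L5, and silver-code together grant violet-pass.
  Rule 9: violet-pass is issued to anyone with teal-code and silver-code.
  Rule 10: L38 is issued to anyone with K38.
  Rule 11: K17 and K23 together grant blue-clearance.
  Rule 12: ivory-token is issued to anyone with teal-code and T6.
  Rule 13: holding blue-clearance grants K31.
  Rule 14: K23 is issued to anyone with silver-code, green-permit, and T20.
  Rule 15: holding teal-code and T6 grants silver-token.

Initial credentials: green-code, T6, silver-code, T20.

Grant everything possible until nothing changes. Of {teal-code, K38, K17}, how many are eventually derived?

1

Holding T6 and silver-code grants green-permit (Rule 7).
Holding silver-code, green-permit, and T20 grants K23 (Rule 14).
Holding silver-code, green-permit, and K23 grants K17 (Rule 2).
No rule produces teal-code, and it is not given.
K38 would need ivory-token (Rule 5), but ivory-token is never granted.
K17: reached.
Reached: K17 — 1 of the 3.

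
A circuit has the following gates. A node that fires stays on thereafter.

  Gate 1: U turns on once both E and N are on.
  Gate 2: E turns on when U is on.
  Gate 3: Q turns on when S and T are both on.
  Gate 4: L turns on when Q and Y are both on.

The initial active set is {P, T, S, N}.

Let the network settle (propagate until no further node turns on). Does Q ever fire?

Yes

S and T are on, so Q turns on (Gate 3).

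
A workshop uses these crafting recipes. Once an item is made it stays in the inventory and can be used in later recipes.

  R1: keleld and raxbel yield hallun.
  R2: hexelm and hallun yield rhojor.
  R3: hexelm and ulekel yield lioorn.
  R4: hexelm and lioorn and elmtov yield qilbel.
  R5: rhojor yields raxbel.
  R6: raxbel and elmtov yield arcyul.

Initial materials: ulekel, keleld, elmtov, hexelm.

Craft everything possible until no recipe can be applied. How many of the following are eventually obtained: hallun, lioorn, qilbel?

2

hexelm and ulekel → lioorn (R3).
hexelm and lioorn and elmtov → qilbel (R4).
hallun would need keleld and raxbel (R1), but raxbel is never obtained.
lioorn: reached.
qilbel: reached.
Reached: lioorn and qilbel — 2 of the 3.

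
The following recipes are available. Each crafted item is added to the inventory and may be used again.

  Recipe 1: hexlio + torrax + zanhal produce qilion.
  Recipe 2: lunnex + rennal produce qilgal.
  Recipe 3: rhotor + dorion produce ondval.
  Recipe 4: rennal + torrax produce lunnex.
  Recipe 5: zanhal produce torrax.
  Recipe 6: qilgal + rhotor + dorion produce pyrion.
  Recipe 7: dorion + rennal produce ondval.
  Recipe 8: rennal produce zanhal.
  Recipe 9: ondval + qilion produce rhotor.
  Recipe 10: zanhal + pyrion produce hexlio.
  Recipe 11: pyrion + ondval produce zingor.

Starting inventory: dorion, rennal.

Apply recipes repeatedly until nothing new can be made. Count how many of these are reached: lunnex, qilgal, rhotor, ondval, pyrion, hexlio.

3

rennal → zanhal (Recipe 8).
dorion + rennal → ondval (Recipe 7).
Using Recipe 5, zanhal makes torrax.
Using Recipe 4, rennal and torrax make lunnex.
lunnex + rennal → qilgal (Recipe 2).
lunnex: reached.
qilgal: reached.
rhotor would need ondval and qilion (Recipe 9), but qilion is never obtained.
ondval: reached.
pyrion would need qilgal, rhotor, and dorion (Recipe 6), but rhotor is never obtained.
hexlio would need zanhal and pyrion (Recipe 10), but pyrion is never obtained.
Reached: lunnex, qilgal, and ondval — 3 of the 6.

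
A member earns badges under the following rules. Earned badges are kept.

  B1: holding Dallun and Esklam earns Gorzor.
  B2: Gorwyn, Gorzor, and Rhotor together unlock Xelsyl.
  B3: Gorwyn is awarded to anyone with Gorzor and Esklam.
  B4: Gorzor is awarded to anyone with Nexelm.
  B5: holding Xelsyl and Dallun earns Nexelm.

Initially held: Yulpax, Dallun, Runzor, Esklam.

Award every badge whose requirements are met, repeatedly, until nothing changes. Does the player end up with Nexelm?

Nexelm would need Xelsyl and Dallun (B5), but Xelsyl is never earned.

No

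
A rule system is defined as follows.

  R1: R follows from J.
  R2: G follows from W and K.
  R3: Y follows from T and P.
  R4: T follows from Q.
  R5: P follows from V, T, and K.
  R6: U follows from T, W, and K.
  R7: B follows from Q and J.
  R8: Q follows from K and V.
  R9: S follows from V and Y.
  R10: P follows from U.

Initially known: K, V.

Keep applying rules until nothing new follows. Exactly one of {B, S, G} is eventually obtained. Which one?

S

K and V hold, so Q follows (R8).
Q holds, so T follows (R4).
V, T, and K hold, so P follows (R5).
T and P hold, so Y follows (R3).
V and Y hold, so S follows (R9).
B would need Q and J (R7), but J is never established. G would need W and K (R2), but W is never established.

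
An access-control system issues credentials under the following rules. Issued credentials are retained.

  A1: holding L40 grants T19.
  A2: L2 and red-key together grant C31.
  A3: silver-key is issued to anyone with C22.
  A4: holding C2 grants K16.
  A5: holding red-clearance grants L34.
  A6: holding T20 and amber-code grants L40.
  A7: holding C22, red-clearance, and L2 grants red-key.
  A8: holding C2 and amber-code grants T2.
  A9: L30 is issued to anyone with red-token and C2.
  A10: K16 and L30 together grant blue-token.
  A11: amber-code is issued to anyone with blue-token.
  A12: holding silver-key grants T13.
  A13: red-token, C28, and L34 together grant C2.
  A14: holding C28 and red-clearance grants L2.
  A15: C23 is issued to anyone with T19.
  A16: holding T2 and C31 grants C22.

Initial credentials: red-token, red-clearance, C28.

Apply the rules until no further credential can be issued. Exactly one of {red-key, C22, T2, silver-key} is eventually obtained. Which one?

T2

Holding red-clearance grants L34 (A5).
Holding red-token, C28, and L34 grants C2 (A13).
Holding C2 grants K16 (A4).
Holding red-token and C2 grants L30 (A9).
Holding K16 and L30 grants blue-token (A10).
Holding blue-token grants amber-code (A11).
Holding C2 and amber-code grants T2 (A8).
red-key would need C22, red-clearance, and L2 (A7), but C22 is never granted. C22 would need T2 and C31 (A16), but C31 is never granted. silver-key would need C22 (A3), but C22 is never granted.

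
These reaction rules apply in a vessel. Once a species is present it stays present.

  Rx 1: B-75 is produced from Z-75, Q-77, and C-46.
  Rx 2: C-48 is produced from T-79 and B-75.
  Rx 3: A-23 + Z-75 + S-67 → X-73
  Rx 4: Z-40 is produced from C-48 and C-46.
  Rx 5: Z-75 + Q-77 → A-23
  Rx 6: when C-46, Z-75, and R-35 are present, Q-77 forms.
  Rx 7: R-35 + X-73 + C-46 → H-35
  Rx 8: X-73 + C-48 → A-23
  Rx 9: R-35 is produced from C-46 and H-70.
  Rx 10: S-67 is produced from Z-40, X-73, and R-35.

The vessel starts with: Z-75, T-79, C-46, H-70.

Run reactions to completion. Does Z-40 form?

C-46 and H-70 present → R-35 forms (Rx 9).
C-46, Z-75, and R-35 present → Q-77 forms (Rx 6).
Z-75, Q-77, and C-46 present → B-75 forms (Rx 1).
T-79 and B-75 present → C-48 forms (Rx 2).
C-48 and C-46 present → Z-40 forms (Rx 4).

Yes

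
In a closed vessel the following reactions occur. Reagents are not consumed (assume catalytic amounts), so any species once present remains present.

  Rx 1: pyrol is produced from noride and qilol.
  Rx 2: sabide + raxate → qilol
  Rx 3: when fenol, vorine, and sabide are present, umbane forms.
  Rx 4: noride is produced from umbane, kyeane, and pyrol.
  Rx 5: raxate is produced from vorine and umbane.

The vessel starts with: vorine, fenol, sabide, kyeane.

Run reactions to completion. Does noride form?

No

noride would need umbane, kyeane, and pyrol (Rx 4), but pyrol never forms.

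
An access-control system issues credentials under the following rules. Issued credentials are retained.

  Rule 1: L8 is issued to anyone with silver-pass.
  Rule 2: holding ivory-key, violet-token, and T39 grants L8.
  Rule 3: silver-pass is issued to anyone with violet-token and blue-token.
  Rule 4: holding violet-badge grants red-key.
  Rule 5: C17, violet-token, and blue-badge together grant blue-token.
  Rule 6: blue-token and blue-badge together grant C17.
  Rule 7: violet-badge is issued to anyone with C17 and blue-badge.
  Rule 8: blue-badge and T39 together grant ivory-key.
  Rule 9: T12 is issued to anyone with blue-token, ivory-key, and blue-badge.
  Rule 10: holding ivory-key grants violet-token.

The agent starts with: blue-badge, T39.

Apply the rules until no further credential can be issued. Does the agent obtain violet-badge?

violet-badge would need C17 and blue-badge (Rule 7), but C17 is never granted.

No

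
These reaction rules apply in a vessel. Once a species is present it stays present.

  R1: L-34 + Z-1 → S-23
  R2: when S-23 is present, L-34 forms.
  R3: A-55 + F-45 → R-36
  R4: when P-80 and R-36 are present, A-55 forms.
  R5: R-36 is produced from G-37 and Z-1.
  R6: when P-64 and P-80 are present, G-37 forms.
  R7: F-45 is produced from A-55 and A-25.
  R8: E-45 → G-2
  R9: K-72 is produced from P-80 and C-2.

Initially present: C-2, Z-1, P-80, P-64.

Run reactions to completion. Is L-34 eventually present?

No

L-34 would need S-23 (R2), but S-23 never forms.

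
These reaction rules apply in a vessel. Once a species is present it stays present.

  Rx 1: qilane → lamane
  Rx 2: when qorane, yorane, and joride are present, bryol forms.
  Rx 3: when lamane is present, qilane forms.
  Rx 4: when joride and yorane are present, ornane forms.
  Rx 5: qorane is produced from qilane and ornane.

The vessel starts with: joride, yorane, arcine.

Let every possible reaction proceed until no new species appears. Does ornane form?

Yes

joride and yorane present → ornane forms (Rx 4).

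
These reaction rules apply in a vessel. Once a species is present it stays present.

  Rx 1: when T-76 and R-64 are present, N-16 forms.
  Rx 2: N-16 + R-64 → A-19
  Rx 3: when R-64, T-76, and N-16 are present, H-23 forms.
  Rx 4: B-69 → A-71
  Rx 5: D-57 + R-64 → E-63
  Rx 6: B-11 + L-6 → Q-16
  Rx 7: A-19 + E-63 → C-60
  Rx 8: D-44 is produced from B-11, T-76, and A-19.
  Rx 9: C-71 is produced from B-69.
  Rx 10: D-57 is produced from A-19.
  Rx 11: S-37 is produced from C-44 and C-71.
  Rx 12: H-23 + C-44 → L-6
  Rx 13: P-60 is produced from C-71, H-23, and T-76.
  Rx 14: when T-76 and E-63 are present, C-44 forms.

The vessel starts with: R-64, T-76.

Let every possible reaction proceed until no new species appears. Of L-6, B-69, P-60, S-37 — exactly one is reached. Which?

T-76 and R-64 present → N-16 forms (Rx 1).
R-64, T-76, and N-16 present → H-23 forms (Rx 3).
N-16 and R-64 present → A-19 forms (Rx 2).
A-19 present → D-57 forms (Rx 10).
D-57 and R-64 present → E-63 forms (Rx 5).
T-76 and E-63 present → C-44 forms (Rx 14).
H-23 and C-44 present → L-6 forms (Rx 12).
S-37 would need C-44 and C-71 (Rx 11), but C-71 never forms. No rule produces B-69, and it is not given. P-60 would need C-71, H-23, and T-76 (Rx 13), but C-71 never forms.

L-6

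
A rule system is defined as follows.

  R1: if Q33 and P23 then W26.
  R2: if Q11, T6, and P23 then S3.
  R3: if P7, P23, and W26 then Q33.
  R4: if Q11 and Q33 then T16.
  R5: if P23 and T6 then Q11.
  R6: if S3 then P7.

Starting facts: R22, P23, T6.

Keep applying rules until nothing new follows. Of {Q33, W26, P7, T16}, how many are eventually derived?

P23 and T6 hold, so Q11 follows (R5).
Q11, T6, and P23 hold, so S3 follows (R2).
From S3, R6 gives P7.
Q33 would need P7, P23, and W26 (R3), but W26 is never established.
W26 would need Q33 and P23 (R1), but Q33 is never established.
P7: reached.
T16 would need Q11 and Q33 (R4), but Q33 is never established.
Reached: P7 — 1 of the 4.

1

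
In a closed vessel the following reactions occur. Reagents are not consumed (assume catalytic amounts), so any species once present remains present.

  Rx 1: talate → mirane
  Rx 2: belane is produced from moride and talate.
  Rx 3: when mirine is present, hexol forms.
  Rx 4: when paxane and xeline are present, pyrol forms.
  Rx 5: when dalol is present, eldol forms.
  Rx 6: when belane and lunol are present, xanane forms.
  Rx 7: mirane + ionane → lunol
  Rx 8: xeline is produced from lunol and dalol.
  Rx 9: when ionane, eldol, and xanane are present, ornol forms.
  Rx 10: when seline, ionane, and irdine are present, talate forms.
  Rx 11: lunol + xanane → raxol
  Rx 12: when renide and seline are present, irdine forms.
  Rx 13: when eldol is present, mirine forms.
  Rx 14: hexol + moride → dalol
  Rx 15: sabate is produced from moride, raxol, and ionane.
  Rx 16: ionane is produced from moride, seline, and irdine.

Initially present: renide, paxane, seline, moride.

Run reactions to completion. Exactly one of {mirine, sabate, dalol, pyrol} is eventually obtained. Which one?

sabate

renide and seline present → irdine forms (Rx 12).
moride, seline, and irdine present → ionane forms (Rx 16).
seline, ionane, and irdine present → talate forms (Rx 10).
moride and talate present → belane forms (Rx 2).
talate present → mirane forms (Rx 1).
mirane and ionane present → lunol forms (Rx 7).
belane and lunol present → xanane forms (Rx 6).
lunol and xanane present → raxol forms (Rx 11).
moride, raxol, and ionane present → sabate forms (Rx 15).
mirine would need eldol (Rx 13), but eldol never forms. pyrol would need paxane and xeline (Rx 4), but xeline never forms. dalol would need hexol and moride (Rx 14), but hexol never forms.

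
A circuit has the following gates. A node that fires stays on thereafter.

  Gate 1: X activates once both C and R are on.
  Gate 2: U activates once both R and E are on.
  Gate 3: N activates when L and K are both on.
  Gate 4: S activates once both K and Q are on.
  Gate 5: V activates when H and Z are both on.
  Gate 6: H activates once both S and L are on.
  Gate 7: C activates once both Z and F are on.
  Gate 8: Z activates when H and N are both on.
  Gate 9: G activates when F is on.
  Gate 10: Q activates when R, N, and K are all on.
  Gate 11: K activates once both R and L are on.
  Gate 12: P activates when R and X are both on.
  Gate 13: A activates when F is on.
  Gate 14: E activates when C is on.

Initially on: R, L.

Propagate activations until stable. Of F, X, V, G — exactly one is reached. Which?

V

Gate 11: R and L on → K on.
L and K are on, so N activates (Gate 3).
Gate 10: R, N, and K on → Q on.
K and Q are on, so S activates (Gate 4).
S and L are on, so H activates (Gate 6).
Gate 8: H and N on → Z on.
H and Z are on, so V activates (Gate 5).
X would need C and R (Gate 1), but C never turns on. G would need F (Gate 9), but F never turns on. No rule produces F, and it is not given.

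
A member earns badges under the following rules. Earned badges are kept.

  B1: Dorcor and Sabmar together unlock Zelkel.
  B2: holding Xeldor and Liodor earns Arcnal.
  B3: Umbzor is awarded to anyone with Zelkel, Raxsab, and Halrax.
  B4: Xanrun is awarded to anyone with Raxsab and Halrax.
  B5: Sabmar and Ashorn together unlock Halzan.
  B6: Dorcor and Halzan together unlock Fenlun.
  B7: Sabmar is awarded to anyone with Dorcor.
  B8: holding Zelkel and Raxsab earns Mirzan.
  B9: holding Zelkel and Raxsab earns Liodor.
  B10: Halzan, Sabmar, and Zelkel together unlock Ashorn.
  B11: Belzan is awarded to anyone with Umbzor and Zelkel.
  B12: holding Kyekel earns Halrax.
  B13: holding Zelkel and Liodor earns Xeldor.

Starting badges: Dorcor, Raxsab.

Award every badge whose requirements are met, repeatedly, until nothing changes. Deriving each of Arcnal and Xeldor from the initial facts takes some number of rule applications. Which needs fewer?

Xeldor: With Dorcor, Sabmar is earned (B7). With Dorcor and Sabmar, Zelkel is earned (B1). With Zelkel and Raxsab, Liodor is earned (B9). With Zelkel and Liodor, Xeldor is earned (B13). [4 rule applications]
Arcnal: With Dorcor, Sabmar is earned (B7). With Dorcor and Sabmar, Zelkel is earned (B1). With Zelkel and Raxsab, Liodor is earned (B9). With Zelkel and Liodor, Xeldor is earned (B13). With Xeldor and Liodor, Arcnal is earned (B2). [5 rule applications]
Xeldor needs fewer.

Xeldor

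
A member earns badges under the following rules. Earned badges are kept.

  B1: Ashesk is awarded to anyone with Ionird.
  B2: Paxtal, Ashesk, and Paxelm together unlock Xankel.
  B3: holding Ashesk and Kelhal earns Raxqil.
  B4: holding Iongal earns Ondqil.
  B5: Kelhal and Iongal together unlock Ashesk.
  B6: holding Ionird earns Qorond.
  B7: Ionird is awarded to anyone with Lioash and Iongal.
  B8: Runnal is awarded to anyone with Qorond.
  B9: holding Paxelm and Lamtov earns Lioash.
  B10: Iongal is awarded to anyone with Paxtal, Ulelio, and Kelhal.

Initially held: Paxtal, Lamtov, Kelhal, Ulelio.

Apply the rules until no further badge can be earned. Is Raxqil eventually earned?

With Paxtal, Ulelio, and Kelhal, Iongal is earned (B10).
With Kelhal and Iongal, Ashesk is earned (B5).
With Ashesk and Kelhal, Raxqil is earned (B3).

Yes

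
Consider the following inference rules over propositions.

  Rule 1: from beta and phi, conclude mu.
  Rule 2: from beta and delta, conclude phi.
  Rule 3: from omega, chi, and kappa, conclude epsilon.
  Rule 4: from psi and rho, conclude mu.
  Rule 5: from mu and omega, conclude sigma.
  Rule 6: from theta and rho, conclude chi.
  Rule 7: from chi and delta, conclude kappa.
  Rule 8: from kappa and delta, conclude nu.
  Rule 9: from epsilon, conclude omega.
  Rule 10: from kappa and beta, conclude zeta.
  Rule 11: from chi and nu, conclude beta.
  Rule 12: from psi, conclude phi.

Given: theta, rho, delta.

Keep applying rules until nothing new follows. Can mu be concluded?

From theta and rho, Rule 6 gives chi.
From chi and delta, Rule 7 gives kappa.
From kappa and delta, Rule 8 gives nu.
From chi and nu, Rule 11 gives beta.
From beta and delta, Rule 2 gives phi.
beta and phi hold, so mu follows (Rule 1).

Yes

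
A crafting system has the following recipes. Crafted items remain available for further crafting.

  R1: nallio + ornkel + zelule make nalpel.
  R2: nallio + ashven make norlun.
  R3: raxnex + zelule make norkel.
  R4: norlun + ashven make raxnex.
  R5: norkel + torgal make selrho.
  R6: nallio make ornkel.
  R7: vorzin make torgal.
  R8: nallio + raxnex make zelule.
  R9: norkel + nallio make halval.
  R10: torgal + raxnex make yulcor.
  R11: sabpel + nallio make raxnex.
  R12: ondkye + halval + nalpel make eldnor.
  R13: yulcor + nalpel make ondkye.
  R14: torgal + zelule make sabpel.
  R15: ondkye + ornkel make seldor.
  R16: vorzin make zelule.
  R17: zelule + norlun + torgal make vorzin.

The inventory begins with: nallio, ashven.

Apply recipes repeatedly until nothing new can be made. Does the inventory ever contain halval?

Yes

nallio + ashven → norlun (R2).
norlun + ashven → raxnex (R4).
Using R8, nallio and raxnex make zelule.
raxnex + zelule → norkel (R3).
norkel + nallio → halval (R9).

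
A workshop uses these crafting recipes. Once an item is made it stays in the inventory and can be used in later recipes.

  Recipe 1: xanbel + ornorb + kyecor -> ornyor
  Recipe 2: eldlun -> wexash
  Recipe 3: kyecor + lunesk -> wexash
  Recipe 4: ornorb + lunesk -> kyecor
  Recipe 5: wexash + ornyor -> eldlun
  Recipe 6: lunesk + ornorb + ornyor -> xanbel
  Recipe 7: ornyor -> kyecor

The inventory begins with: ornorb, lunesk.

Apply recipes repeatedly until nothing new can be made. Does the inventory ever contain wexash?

ornorb + lunesk -> kyecor (Recipe 4).
kyecor + lunesk -> wexash (Recipe 3).

Yes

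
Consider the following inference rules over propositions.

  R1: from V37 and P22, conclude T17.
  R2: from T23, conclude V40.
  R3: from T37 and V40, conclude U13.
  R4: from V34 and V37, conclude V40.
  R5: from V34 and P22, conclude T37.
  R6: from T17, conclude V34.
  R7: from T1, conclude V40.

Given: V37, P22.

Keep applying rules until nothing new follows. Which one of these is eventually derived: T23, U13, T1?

U13

V37 and P22 hold, so T17 follows (R1).
From T17, R6 gives V34.
From V34 and V37, R4 gives V40.
V34 and P22 hold, so T37 follows (R5).
From T37 and V40, R3 gives U13.
No rule produces T23, and it is not given. No rule produces T1, and it is not given.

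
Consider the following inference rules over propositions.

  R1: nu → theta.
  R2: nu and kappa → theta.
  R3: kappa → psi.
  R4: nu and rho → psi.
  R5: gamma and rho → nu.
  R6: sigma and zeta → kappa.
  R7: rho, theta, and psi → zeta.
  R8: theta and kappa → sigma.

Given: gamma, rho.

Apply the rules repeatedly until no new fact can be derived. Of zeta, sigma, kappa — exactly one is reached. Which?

zeta

From gamma and rho, R5 gives nu.
From nu, R1 gives theta.
nu and rho hold, so psi follows (R4).
From rho, theta, and psi, R7 gives zeta.
sigma would need theta and kappa (R8), but kappa is never established. kappa would need sigma and zeta (R6), but sigma is never established.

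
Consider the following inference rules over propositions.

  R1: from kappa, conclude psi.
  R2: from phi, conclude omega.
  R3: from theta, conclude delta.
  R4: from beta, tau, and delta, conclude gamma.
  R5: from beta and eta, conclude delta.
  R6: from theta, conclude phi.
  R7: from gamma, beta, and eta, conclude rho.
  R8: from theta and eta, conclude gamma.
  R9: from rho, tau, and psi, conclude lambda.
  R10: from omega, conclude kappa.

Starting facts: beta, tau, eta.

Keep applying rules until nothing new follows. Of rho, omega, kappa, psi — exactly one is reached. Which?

From beta and eta, R5 gives delta.
From beta, tau, and delta, R4 gives gamma.
From gamma, beta, and eta, R7 gives rho.
kappa would need omega (R10), but omega is never established. psi would need kappa (R1), but kappa is never established. omega would need phi (R2), but phi is never established.

rho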